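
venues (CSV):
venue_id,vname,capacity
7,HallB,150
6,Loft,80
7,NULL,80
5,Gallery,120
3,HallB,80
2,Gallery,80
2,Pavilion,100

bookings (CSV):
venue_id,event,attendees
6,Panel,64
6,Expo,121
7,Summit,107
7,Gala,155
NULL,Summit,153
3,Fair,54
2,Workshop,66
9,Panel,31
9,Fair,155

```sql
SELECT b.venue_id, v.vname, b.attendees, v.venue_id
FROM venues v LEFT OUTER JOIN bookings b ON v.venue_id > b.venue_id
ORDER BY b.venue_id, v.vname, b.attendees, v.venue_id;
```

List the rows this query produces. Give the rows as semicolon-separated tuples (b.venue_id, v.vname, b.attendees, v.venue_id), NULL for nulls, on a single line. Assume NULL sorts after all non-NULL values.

(2, Gallery, 66, 5); (2, HallB, 66, 3); (2, HallB, 66, 7); (2, Loft, 66, 6); (2, NULL, 66, 7); (3, Gallery, 54, 5); (3, HallB, 54, 7); (3, Loft, 54, 6); (3, NULL, 54, 7); (6, HallB, 64, 7); (6, HallB, 121, 7); (6, NULL, 64, 7); (6, NULL, 121, 7); (NULL, Gallery, NULL, 2); (NULL, Pavilion, NULL, 2)

LEFT JOIN keeps every row from `venues`; unmatched rows get NULL for `bookings`'s columns.
Matching on v.venue_id > b.venue_id. A NULL in a compared column never satisfies the condition.
- v (venue_id=7) pairs with 4 row(s) of b.
- v (venue_id=6) pairs with 2 row(s) of b.
- v (venue_id=7) pairs with 4 row(s) of b.
- v (venue_id=5) pairs with 2 row(s) of b.
- v (venue_id=3) pairs with 1 row(s) of b.
- v (venue_id=2) has no partner → padded with NULL.
- v (venue_id=2) has no partner → padded with NULL.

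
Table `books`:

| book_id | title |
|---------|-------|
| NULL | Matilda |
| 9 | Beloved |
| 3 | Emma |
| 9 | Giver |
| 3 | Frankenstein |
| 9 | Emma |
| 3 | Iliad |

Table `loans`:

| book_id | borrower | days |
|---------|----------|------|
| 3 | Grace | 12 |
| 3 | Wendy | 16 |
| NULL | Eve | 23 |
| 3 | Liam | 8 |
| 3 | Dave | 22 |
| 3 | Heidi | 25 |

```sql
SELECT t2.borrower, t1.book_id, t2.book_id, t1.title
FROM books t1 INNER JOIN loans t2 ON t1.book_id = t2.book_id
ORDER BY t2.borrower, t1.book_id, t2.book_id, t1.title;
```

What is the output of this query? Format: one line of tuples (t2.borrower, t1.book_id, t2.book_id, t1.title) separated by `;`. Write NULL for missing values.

INNER JOIN keeps only pairs where the ON condition holds.
Matching on t1.book_id = t2.book_id. A NULL in a compared column never satisfies the condition.
- t1 row (book_id=NULL): no match → dropped.
- t1 row (book_id=9): no match → dropped.
- t1 row (book_id=3): matches 5 t2 row(s) → 5 output row(s).
- t1 row (book_id=9): no match → dropped.
- t1 row (book_id=3): matches 5 t2 row(s) → 5 output row(s).
- t1 row (book_id=9): no match → dropped.
- t1 row (book_id=3): matches 5 t2 row(s) → 5 output row(s).

(Dave, 3, 3, Emma); (Dave, 3, 3, Frankenstein); (Dave, 3, 3, Iliad); (Grace, 3, 3, Emma); (Grace, 3, 3, Frankenstein); (Grace, 3, 3, Iliad); (Heidi, 3, 3, Emma); (Heidi, 3, 3, Frankenstein); (Heidi, 3, 3, Iliad); (Liam, 3, 3, Emma); (Liam, 3, 3, Frankenstein); (Liam, 3, 3, Iliad); (Wendy, 3, 3, Emma); (Wendy, 3, 3, Frankenstein); (Wendy, 3, 3, Iliad)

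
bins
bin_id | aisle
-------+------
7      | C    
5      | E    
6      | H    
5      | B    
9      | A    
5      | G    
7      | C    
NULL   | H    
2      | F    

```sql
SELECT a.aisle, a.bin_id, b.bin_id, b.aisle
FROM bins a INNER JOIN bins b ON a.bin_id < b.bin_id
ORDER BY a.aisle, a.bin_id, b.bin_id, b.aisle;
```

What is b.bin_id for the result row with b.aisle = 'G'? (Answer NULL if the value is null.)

INNER JOIN keeps only pairs where the ON condition holds.
Matching on a.bin_id < b.bin_id. A NULL in a compared column never satisfies the condition.
- a row (bin_id=7): matches 1 b row(s) → 1 output row(s).
- a row (bin_id=5): matches 4 b row(s) → 4 output row(s).
- a row (bin_id=6): matches 3 b row(s) → 3 output row(s).
- a row (bin_id=5): matches 4 b row(s) → 4 output row(s).
- a row (bin_id=9): no match → dropped.
- a row (bin_id=5): matches 4 b row(s) → 4 output row(s).
- a row (bin_id=7): matches 1 b row(s) → 1 output row(s).
- a row (bin_id=NULL): no match → dropped.
- a row (bin_id=2): matches 7 b row(s) → 7 output row(s).

5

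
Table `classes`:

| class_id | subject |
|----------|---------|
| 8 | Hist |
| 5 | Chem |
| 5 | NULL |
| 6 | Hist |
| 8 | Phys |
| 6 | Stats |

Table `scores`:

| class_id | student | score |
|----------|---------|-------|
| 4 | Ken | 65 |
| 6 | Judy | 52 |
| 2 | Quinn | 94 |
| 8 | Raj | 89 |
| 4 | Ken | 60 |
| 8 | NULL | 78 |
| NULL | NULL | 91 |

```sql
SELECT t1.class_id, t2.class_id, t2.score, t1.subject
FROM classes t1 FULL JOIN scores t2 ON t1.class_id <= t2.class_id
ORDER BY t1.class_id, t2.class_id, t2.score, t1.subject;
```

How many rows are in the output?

20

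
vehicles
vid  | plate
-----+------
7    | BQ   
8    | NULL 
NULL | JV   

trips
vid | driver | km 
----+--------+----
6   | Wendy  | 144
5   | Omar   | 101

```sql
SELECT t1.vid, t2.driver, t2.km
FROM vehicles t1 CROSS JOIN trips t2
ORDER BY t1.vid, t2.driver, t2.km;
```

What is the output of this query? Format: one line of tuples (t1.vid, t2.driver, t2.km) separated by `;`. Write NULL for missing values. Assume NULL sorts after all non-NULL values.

CROSS JOIN pairs every row of `vehicles` with every row of `trips`: 3 × 2 = 6 rows.
After projecting and ordering:
t1.vid | t2.driver | t2.km
7 | Omar | 101
7 | Wendy | 144
8 | Omar | 101
8 | Wendy | 144
NULL | Omar | 101
NULL | Wendy | 144

(7, Omar, 101); (7, Wendy, 144); (8, Omar, 101); (8, Wendy, 144); (NULL, Omar, 101); (NULL, Wendy, 144)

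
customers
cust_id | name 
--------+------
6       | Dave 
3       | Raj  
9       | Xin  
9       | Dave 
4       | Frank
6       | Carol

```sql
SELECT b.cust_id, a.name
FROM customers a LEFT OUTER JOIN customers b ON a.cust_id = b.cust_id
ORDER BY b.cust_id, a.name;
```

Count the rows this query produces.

LEFT JOIN keeps every row from `customers a`; unmatched rows get NULL for `customers b`'s columns.
Matching on a.cust_id = b.cust_id.
Matched pairs: 10; unmatched a rows kept: 0.
Total: 10 rows.

10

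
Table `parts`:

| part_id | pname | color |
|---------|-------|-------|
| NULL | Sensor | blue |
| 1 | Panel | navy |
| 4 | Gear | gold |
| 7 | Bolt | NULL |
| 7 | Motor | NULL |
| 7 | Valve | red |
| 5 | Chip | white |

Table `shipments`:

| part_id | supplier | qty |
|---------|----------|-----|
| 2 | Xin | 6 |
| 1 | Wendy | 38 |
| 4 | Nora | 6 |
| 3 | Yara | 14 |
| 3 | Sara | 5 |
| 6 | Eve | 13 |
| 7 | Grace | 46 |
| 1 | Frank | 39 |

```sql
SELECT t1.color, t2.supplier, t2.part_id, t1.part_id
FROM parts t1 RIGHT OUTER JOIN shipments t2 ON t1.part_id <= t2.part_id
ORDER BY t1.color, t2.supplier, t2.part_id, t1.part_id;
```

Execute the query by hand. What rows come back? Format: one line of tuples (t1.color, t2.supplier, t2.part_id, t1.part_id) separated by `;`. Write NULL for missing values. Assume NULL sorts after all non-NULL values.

(gold, Eve, 6, 4); (gold, Grace, 7, 4); (gold, Nora, 4, 4); (navy, Eve, 6, 1); (navy, Frank, 1, 1); (navy, Grace, 7, 1); (navy, Nora, 4, 1); (navy, Sara, 3, 1); (navy, Wendy, 1, 1); (navy, Xin, 2, 1); (navy, Yara, 3, 1); (red, Grace, 7, 7); (white, Eve, 6, 5); (white, Grace, 7, 5); (NULL, Grace, 7, 7); (NULL, Grace, 7, 7)

RIGHT JOIN keeps every row from `shipments`; unmatched rows get NULL for `parts`'s columns.
Matching on t1.part_id <= t2.part_id. A NULL in a compared column never satisfies the condition.
- t1[0] part_id=NULL → no match.
- t1[1] part_id=1 → 8 match(es) in t2 → 8 row(s).
- t1[2] part_id=4 → 3 match(es) in t2 → 3 row(s).
- t1[3] part_id=7 → 1 match(es) in t2 → 1 row(s).
- t1[4] part_id=7 → 1 match(es) in t2 → 1 row(s).
- t1[5] part_id=7 → 1 match(es) in t2 → 1 row(s).
- t1[6] part_id=5 → 2 match(es) in t2 → 2 row(s).
- every t2 row matched at least one t1 row.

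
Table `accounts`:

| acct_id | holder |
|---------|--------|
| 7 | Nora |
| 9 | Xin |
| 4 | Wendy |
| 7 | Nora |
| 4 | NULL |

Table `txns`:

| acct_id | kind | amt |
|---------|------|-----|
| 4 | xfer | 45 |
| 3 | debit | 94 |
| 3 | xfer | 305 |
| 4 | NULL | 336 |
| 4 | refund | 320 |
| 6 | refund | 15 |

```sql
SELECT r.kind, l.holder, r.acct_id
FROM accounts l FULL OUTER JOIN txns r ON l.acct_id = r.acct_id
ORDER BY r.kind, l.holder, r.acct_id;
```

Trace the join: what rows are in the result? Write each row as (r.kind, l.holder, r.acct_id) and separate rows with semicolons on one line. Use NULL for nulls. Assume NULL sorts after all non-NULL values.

FULL OUTER JOIN keeps every row from both sides; unmatched rows get NULL for the other side's columns.
Matching on l.acct_id = r.acct_id.
Matched pairs: 6; unmatched l rows kept: 3; unmatched r rows kept: 3.

(debit, NULL, 3); (refund, Wendy, 4); (refund, NULL, 4); (refund, NULL, 6); (xfer, Wendy, 4); (xfer, NULL, 3); (xfer, NULL, 4); (NULL, Nora, NULL); (NULL, Nora, NULL); (NULL, Wendy, 4); (NULL, Xin, NULL); (NULL, NULL, 4)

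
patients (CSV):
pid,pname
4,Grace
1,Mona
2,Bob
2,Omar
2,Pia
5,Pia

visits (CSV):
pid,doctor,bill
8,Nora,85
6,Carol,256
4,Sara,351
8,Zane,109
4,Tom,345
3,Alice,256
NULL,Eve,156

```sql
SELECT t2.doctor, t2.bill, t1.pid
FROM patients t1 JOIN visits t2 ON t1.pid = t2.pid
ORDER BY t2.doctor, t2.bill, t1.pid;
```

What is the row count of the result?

2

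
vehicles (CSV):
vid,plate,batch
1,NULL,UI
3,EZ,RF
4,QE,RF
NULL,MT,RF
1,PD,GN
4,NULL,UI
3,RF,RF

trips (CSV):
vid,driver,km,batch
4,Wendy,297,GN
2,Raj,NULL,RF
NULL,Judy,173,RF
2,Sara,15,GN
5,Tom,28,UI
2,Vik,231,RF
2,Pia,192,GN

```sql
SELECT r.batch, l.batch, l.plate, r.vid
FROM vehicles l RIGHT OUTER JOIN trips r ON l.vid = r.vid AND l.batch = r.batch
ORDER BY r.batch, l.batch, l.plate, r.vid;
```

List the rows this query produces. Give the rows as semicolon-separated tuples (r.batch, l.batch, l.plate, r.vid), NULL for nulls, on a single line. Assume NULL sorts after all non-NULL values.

RIGHT JOIN keeps every row from `trips`; unmatched rows get NULL for `vehicles`'s columns.
Matching on l.vid = r.vid AND l.batch = r.batch. A NULL in a compared column never satisfies the condition.
- vid=1, batch=UI: no matching r row.
- vid=3, batch=RF: no matching r row.
- vid=4, batch=RF: no matching r row.
- vid=NULL, batch=RF: no matching r row.
- vid=1, batch=GN: no matching r row.
- vid=4, batch=UI: no matching r row.
- vid=3, batch=RF: no matching r row.
- plus 7 unmatched r row(s), each kept with NULL l columns.
After projecting and ordering:
r.batch | l.batch | l.plate | r.vid
GN | NULL | NULL | 2
GN | NULL | NULL | 2
GN | NULL | NULL | 4
RF | NULL | NULL | 2
RF | NULL | NULL | 2
RF | NULL | NULL | NULL
UI | NULL | NULL | 5

(GN, NULL, NULL, 2); (GN, NULL, NULL, 2); (GN, NULL, NULL, 4); (RF, NULL, NULL, 2); (RF, NULL, NULL, 2); (RF, NULL, NULL, NULL); (UI, NULL, NULL, 5)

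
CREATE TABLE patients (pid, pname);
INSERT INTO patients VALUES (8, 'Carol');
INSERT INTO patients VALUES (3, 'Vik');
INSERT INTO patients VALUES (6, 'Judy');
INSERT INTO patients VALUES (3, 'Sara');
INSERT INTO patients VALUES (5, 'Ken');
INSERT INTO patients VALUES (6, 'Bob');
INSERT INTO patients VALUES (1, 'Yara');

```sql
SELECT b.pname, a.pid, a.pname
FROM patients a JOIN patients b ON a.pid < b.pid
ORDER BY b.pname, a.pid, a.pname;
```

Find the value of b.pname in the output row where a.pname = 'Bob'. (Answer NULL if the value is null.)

INNER JOIN keeps only pairs where the ON condition holds.
Matching on a.pid < b.pid.
- a (pid=8) has no partner → excluded.
- a (pid=3) pairs with 4 row(s) of b.
- a (pid=6) pairs with 1 row(s) of b.
- a (pid=3) pairs with 4 row(s) of b.
- a (pid=5) pairs with 3 row(s) of b.
- a (pid=6) pairs with 1 row(s) of b.
- a (pid=1) pairs with 6 row(s) of b.

Carol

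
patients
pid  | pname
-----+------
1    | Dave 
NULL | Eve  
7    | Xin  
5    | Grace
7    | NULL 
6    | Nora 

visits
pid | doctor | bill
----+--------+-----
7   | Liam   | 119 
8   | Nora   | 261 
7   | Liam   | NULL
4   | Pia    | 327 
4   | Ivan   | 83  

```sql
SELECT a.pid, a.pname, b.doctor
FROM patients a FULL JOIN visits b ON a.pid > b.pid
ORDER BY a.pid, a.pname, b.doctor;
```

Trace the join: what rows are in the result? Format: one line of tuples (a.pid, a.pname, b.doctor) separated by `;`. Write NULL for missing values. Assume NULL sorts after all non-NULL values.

(1, Dave, NULL); (5, Grace, Ivan); (5, Grace, Pia); (6, Nora, Ivan); (6, Nora, Pia); (7, Xin, Ivan); (7, Xin, Pia); (7, NULL, Ivan); (7, NULL, Pia); (NULL, Eve, NULL); (NULL, NULL, Liam); (NULL, NULL, Liam); (NULL, NULL, Nora)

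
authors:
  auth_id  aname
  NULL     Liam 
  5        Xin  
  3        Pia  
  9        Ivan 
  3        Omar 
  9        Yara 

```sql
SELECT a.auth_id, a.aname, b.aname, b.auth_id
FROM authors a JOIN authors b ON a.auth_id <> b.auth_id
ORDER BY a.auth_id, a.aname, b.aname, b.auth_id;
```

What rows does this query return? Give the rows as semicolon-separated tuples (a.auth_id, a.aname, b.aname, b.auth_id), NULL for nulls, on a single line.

INNER JOIN keeps only pairs where the ON condition holds.
Matching on a.auth_id <> b.auth_id. A NULL in a compared column never satisfies the condition.
- auth_id=NULL: no matching b row, dropped.
- auth_id=5: 4 matching b row(s), so 4 row(s) emitted.
- auth_id=3: 3 matching b row(s), so 3 row(s) emitted.
- auth_id=9: 3 matching b row(s), so 3 row(s) emitted.
- auth_id=3: 3 matching b row(s), so 3 row(s) emitted.
- auth_id=9: 3 matching b row(s), so 3 row(s) emitted.

(3, Omar, Ivan, 9); (3, Omar, Xin, 5); (3, Omar, Yara, 9); (3, Pia, Ivan, 9); (3, Pia, Xin, 5); (3, Pia, Yara, 9); (5, Xin, Ivan, 9); (5, Xin, Omar, 3); (5, Xin, Pia, 3); (5, Xin, Yara, 9); (9, Ivan, Omar, 3); (9, Ivan, Pia, 3); (9, Ivan, Xin, 5); (9, Yara, Omar, 3); (9, Yara, Pia, 3); (9, Yara, Xin, 5)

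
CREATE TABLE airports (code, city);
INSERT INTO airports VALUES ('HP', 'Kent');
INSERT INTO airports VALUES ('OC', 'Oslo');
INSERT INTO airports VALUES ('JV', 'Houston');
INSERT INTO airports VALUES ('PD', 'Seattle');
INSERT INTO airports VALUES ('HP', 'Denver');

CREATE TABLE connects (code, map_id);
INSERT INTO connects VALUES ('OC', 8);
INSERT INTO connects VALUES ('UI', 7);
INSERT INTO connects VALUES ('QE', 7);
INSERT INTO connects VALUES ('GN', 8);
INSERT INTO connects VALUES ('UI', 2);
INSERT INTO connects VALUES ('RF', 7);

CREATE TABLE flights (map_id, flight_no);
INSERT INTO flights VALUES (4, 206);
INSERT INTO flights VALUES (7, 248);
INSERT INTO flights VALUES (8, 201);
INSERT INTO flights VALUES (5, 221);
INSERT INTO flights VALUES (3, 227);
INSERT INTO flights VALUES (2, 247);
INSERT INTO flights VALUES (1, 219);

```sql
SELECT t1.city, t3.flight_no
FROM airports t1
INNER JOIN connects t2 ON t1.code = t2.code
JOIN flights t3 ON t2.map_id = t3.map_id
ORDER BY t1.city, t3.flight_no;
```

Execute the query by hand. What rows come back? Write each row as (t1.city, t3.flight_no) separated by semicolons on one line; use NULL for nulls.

(Oslo, 201)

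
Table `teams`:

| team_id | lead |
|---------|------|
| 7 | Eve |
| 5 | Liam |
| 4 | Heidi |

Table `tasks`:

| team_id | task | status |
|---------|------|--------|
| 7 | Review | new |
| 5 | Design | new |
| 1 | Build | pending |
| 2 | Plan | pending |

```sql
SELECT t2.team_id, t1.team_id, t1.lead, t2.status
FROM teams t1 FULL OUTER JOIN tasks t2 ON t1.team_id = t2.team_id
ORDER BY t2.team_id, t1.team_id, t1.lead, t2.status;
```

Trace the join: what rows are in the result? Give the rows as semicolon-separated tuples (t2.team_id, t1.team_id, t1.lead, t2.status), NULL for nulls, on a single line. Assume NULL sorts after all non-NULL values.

FULL OUTER JOIN keeps every row from both sides; unmatched rows get NULL for the other side's columns.
Matching on t1.team_id = t2.team_id.
- t1 (team_id=7) pairs with 1 row(s) of t2.
- t1 (team_id=5) pairs with 1 row(s) of t2.
- t1 (team_id=4) has no partner → padded with NULL.
- 2 t2 row(s) had no t1 match → kept, t1 columns NULL.
After projecting and ordering:
t2.team_id | t1.team_id | t1.lead | t2.status
1 | NULL | NULL | pending
2 | NULL | NULL | pending
5 | 5 | Liam | new
7 | 7 | Eve | new
NULL | 4 | Heidi | NULL

(1, NULL, NULL, pending); (2, NULL, NULL, pending); (5, 5, Liam, new); (7, 7, Eve, new); (NULL, 4, Heidi, NULL)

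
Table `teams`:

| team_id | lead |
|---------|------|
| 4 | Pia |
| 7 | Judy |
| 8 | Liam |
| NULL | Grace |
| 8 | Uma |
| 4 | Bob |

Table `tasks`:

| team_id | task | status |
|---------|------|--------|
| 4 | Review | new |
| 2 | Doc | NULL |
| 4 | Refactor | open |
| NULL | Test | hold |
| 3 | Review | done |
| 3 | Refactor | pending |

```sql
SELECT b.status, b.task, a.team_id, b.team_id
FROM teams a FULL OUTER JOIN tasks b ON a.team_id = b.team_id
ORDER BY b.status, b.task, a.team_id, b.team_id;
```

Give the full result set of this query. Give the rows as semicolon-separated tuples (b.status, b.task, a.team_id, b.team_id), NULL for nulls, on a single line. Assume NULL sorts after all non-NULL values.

(done, Review, NULL, 3); (hold, Test, NULL, NULL); (new, Review, 4, 4); (new, Review, 4, 4); (open, Refactor, 4, 4); (open, Refactor, 4, 4); (pending, Refactor, NULL, 3); (NULL, Doc, NULL, 2); (NULL, NULL, 7, NULL); (NULL, NULL, 8, NULL); (NULL, NULL, 8, NULL); (NULL, NULL, NULL, NULL)

FULL OUTER JOIN keeps every row from both sides; unmatched rows get NULL for the other side's columns.
Matching on a.team_id = b.team_id. A NULL in a compared column never satisfies the condition.
Matched pairs: 4; unmatched a rows kept: 4; unmatched b rows kept: 4.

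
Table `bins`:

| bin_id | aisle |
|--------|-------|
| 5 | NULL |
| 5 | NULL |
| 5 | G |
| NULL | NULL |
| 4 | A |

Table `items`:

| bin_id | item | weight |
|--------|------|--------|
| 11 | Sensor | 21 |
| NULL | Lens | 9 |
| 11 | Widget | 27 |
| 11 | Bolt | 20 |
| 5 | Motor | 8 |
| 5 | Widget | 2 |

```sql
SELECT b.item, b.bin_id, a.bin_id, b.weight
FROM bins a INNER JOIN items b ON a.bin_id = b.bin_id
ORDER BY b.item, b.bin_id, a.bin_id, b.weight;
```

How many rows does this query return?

6

INNER JOIN keeps only pairs where the ON condition holds.
Matching on a.bin_id = b.bin_id. A NULL in a compared column never satisfies the condition.
Matched pairs: 6.
Total: 6 rows.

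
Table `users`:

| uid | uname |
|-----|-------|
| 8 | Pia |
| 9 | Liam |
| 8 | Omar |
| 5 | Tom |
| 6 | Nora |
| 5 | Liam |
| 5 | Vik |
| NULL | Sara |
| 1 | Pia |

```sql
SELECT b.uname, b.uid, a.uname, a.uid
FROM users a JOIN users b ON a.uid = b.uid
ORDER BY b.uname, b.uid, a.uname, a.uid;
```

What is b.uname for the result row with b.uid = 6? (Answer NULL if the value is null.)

Nora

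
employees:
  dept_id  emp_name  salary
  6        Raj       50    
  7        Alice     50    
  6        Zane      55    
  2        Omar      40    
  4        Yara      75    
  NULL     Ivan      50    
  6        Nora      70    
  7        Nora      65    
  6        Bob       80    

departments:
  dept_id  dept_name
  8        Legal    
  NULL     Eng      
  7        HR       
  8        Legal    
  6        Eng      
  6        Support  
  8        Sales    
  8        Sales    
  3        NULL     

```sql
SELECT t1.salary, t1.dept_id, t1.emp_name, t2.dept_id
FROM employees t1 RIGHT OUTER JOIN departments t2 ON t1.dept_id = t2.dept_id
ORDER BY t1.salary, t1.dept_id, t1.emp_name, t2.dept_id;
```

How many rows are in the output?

RIGHT JOIN keeps every row from `departments`; unmatched rows get NULL for `employees`'s columns.
Matching on t1.dept_id = t2.dept_id. A NULL in a compared column never satisfies the condition.
- t1 row (dept_id=6): matches 2 t2 row(s) → 2 output row(s).
- t1 row (dept_id=7): matches 1 t2 row(s) → 1 output row(s).
- t1 row (dept_id=6): matches 2 t2 row(s) → 2 output row(s).
- t1 row (dept_id=2): no match.
- t1 row (dept_id=4): no match.
- t1 row (dept_id=NULL): no match.
- t1 row (dept_id=6): matches 2 t2 row(s) → 2 output row(s).
- t1 row (dept_id=7): matches 1 t2 row(s) → 1 output row(s).
- t1 row (dept_id=6): matches 2 t2 row(s) → 2 output row(s).
- plus 6 unmatched t2 row(s), each kept with NULL t1 columns.
Total: 10 matched + 6 padded = 16 rows.

16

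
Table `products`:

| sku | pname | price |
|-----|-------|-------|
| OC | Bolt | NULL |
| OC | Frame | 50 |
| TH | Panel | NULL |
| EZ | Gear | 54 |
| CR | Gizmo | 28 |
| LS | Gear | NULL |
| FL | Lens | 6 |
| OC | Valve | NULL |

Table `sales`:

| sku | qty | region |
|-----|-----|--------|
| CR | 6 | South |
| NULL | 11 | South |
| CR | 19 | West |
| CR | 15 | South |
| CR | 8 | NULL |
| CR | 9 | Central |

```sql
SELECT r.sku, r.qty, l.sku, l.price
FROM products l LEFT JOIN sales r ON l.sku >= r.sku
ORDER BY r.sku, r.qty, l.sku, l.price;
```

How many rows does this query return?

LEFT JOIN keeps every row from `products`; unmatched rows get NULL for `sales`'s columns.
Matching on l.sku >= r.sku. A NULL in a compared column never satisfies the condition.
- sku=OC: 5 matching r row(s), so 5 row(s) emitted.
- sku=OC: 5 matching r row(s), so 5 row(s) emitted.
- sku=TH: 5 matching r row(s), so 5 row(s) emitted.
- sku=EZ: 5 matching r row(s), so 5 row(s) emitted.
- sku=CR: 5 matching r row(s), so 5 row(s) emitted.
- sku=LS: 5 matching r row(s), so 5 row(s) emitted.
- sku=FL: 5 matching r row(s), so 5 row(s) emitted.
- sku=OC: 5 matching r row(s), so 5 row(s) emitted.
Total: 40 rows.

40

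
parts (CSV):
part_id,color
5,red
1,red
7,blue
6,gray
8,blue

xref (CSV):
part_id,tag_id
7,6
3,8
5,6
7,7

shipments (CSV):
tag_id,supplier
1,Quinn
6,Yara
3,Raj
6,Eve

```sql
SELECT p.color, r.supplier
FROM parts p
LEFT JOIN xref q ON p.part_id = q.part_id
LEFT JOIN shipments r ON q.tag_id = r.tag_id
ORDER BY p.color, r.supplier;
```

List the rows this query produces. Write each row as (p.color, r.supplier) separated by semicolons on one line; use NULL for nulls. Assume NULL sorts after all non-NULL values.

Joins associate left-to-right: parts LEFT JOIN xref on part_id gives 6 intermediate row(s).
Then LEFT JOIN `shipments r` on tag_id: each of those 6 rows is kept; rows whose q.tag_id has no match in r get NULL for r's columns.

(blue, Eve); (blue, Yara); (blue, NULL); (blue, NULL); (gray, NULL); (red, Eve); (red, Yara); (red, NULL)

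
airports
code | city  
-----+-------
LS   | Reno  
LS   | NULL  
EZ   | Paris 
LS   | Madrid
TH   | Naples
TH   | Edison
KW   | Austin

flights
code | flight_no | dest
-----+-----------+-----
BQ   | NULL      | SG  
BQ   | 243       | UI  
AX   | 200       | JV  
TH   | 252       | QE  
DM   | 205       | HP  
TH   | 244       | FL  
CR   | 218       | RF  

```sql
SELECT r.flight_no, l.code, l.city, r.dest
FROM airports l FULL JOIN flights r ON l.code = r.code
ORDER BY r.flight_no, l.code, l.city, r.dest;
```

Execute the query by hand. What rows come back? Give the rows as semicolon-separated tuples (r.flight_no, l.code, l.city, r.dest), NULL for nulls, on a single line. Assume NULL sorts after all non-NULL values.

FULL OUTER JOIN keeps every row from both sides; unmatched rows get NULL for the other side's columns.
Matching on l.code = r.code.
Matched pairs: 4; unmatched l rows kept: 5; unmatched r rows kept: 5.

(200, NULL, NULL, JV); (205, NULL, NULL, HP); (218, NULL, NULL, RF); (243, NULL, NULL, UI); (244, TH, Edison, FL); (244, TH, Naples, FL); (252, TH, Edison, QE); (252, TH, Naples, QE); (NULL, EZ, Paris, NULL); (NULL, KW, Austin, NULL); (NULL, LS, Madrid, NULL); (NULL, LS, Reno, NULL); (NULL, LS, NULL, NULL); (NULL, NULL, NULL, SG)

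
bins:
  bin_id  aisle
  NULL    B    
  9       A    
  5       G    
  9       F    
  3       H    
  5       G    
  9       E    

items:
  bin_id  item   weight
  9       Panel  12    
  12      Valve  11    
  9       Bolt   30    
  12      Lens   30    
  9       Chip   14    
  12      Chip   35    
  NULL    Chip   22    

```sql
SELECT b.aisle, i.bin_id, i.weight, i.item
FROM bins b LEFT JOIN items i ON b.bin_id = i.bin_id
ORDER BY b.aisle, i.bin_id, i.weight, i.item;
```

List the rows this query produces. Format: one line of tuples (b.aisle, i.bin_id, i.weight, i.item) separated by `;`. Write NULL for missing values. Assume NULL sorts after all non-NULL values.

LEFT JOIN keeps every row from `bins`; unmatched rows get NULL for `items`'s columns.
Matching on b.bin_id = i.bin_id. A NULL in a compared column never satisfies the condition.
Matched pairs: 9; unmatched b rows kept: 4.

(A, 9, 12, Panel); (A, 9, 14, Chip); (A, 9, 30, Bolt); (B, NULL, NULL, NULL); (E, 9, 12, Panel); (E, 9, 14, Chip); (E, 9, 30, Bolt); (F, 9, 12, Panel); (F, 9, 14, Chip); (F, 9, 30, Bolt); (G, NULL, NULL, NULL); (G, NULL, NULL, NULL); (H, NULL, NULL, NULL)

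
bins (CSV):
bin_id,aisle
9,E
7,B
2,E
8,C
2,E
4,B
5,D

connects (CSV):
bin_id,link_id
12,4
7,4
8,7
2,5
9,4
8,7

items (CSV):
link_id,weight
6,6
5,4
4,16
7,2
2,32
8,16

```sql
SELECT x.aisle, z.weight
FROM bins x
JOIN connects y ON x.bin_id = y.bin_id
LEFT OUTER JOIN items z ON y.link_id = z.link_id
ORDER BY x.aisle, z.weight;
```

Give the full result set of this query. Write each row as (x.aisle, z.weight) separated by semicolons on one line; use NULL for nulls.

(B, 16); (C, 2); (C, 2); (E, 4); (E, 4); (E, 16)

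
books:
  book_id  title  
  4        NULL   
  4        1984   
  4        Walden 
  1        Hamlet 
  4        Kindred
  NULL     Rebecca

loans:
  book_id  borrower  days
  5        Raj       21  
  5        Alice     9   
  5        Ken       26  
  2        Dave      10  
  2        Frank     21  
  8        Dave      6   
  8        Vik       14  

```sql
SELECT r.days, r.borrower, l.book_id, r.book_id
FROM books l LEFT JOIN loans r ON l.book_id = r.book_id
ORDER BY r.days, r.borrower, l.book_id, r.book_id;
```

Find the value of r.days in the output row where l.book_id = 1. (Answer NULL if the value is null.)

NULL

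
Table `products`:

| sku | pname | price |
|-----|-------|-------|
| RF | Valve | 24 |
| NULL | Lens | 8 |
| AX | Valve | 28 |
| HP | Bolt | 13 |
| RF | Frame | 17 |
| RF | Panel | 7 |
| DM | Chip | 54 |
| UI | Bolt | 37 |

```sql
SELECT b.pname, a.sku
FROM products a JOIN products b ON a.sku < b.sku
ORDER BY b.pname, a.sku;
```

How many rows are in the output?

INNER JOIN keeps only pairs where the ON condition holds.
Matching on a.sku < b.sku. A NULL in a compared column never satisfies the condition.
- sku=RF: 1 matching b row(s), so 1 row(s) emitted.
- sku=NULL: no matching b row, dropped.
- sku=AX: 6 matching b row(s), so 6 row(s) emitted.
- sku=HP: 4 matching b row(s), so 4 row(s) emitted.
- sku=RF: 1 matching b row(s), so 1 row(s) emitted.
- sku=RF: 1 matching b row(s), so 1 row(s) emitted.
- sku=DM: 5 matching b row(s), so 5 row(s) emitted.
- sku=UI: no matching b row, dropped.
Total: 18 rows.

18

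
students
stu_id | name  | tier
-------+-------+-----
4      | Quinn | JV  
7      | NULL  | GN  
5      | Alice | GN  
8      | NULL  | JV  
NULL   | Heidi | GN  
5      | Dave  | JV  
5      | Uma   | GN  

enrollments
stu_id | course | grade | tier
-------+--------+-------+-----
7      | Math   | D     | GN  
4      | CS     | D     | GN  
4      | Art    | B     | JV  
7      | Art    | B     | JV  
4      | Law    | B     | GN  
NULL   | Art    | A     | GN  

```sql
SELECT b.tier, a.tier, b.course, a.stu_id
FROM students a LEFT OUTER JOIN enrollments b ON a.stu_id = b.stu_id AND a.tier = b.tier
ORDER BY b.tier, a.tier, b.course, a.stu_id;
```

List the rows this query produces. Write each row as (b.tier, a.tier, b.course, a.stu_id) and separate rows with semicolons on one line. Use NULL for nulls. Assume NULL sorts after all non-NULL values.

(GN, GN, Math, 7); (JV, JV, Art, 4); (NULL, GN, NULL, 5); (NULL, GN, NULL, 5); (NULL, GN, NULL, NULL); (NULL, JV, NULL, 5); (NULL, JV, NULL, 8)

LEFT JOIN keeps every row from `students`; unmatched rows get NULL for `enrollments`'s columns.
Matching on a.stu_id = b.stu_id AND a.tier = b.tier. A NULL in a compared column never satisfies the condition.
- stu_id=4, tier=JV: 1 matching b row(s), so 1 row(s) emitted.
- stu_id=7, tier=GN: 1 matching b row(s), so 1 row(s) emitted.
- stu_id=5, tier=GN: no b row matches, row kept with b columns NULL.
- stu_id=8, tier=JV: no b row matches, row kept with b columns NULL.
- stu_id=NULL, tier=GN: no b row matches, row kept with b columns NULL.
- stu_id=5, tier=JV: no b row matches, row kept with b columns NULL.
- stu_id=5, tier=GN: no b row matches, row kept with b columns NULL.
After projecting and ordering:
b.tier | a.tier | b.course | a.stu_id
GN | GN | Math | 7
JV | JV | Art | 4
NULL | GN | NULL | 5
NULL | GN | NULL | 5
NULL | GN | NULL | NULL
NULL | JV | NULL | 5
NULL | JV | NULL | 8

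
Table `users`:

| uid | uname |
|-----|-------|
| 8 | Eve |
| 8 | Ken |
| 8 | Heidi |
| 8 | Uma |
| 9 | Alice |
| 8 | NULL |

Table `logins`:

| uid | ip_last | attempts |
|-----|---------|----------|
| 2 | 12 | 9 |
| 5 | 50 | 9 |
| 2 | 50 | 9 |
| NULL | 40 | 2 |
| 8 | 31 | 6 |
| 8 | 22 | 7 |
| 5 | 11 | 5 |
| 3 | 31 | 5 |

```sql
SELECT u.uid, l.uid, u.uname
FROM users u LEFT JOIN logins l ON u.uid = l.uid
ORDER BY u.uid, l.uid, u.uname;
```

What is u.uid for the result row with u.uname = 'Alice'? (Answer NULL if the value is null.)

9

LEFT JOIN keeps every row from `users`; unmatched rows get NULL for `logins`'s columns.
Matching on u.uid = l.uid. A NULL in a compared column never satisfies the condition.
Matched pairs: 10; unmatched u rows kept: 1.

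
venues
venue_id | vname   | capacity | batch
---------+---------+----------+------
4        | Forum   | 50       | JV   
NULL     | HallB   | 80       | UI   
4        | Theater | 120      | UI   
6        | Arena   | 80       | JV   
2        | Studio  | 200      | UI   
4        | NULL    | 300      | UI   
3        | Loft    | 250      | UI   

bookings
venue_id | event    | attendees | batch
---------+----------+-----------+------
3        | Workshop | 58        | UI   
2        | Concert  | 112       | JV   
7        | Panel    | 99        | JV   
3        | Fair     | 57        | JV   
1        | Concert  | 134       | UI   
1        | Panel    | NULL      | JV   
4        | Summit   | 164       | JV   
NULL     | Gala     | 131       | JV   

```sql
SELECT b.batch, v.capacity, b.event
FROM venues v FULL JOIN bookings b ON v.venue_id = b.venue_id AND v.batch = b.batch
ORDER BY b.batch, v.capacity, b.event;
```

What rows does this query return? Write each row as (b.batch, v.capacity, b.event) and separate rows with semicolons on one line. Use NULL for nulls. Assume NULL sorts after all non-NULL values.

FULL OUTER JOIN keeps every row from both sides; unmatched rows get NULL for the other side's columns.
Matching on v.venue_id = b.venue_id AND v.batch = b.batch. A NULL in a compared column never satisfies the condition.
Matched pairs: 2; unmatched v rows kept: 5; unmatched b rows kept: 6.

(JV, 50, Summit); (JV, NULL, Concert); (JV, NULL, Fair); (JV, NULL, Gala); (JV, NULL, Panel); (JV, NULL, Panel); (UI, 250, Workshop); (UI, NULL, Concert); (NULL, 80, NULL); (NULL, 80, NULL); (NULL, 120, NULL); (NULL, 200, NULL); (NULL, 300, NULL)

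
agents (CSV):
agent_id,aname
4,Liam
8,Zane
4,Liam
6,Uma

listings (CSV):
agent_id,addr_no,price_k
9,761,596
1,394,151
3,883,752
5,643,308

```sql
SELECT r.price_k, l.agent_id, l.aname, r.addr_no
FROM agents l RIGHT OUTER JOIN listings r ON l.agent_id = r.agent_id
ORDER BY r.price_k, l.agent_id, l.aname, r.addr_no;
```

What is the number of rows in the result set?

4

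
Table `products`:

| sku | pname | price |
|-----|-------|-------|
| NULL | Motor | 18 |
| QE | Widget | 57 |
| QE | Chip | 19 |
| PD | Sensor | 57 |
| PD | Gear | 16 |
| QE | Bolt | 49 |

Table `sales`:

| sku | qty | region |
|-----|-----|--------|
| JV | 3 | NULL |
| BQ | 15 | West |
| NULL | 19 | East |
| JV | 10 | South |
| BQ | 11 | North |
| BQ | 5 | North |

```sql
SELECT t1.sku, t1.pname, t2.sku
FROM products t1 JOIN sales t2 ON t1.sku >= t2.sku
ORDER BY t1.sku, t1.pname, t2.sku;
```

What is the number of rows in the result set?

INNER JOIN keeps only pairs where the ON condition holds.
Matching on t1.sku >= t2.sku. A NULL in a compared column never satisfies the condition.
- t1[0] sku=NULL → no match; dropped.
- t1[1] sku=QE → 5 match(es) in t2 → 5 row(s).
- t1[2] sku=QE → 5 match(es) in t2 → 5 row(s).
- t1[3] sku=PD → 5 match(es) in t2 → 5 row(s).
- t1[4] sku=PD → 5 match(es) in t2 → 5 row(s).
- t1[5] sku=QE → 5 match(es) in t2 → 5 row(s).
Total: 25 rows.

25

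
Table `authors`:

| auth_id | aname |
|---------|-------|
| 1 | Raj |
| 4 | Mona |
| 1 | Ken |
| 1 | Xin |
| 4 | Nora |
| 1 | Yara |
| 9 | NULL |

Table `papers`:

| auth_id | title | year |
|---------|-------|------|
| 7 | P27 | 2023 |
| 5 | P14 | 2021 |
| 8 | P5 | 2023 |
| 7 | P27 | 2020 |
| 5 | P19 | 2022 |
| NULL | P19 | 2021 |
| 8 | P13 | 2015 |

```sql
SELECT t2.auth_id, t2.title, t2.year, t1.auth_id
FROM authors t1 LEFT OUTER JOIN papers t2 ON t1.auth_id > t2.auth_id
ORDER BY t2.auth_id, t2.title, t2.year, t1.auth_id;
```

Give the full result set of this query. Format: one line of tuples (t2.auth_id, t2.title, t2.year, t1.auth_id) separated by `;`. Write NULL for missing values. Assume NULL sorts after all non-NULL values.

(5, P14, 2021, 9); (5, P19, 2022, 9); (7, P27, 2020, 9); (7, P27, 2023, 9); (8, P13, 2015, 9); (8, P5, 2023, 9); (NULL, NULL, NULL, 1); (NULL, NULL, NULL, 1); (NULL, NULL, NULL, 1); (NULL, NULL, NULL, 1); (NULL, NULL, NULL, 4); (NULL, NULL, NULL, 4)

LEFT JOIN keeps every row from `authors`; unmatched rows get NULL for `papers`'s columns.
Matching on t1.auth_id > t2.auth_id. A NULL in a compared column never satisfies the condition.
Matched pairs: 6; unmatched t1 rows kept: 6.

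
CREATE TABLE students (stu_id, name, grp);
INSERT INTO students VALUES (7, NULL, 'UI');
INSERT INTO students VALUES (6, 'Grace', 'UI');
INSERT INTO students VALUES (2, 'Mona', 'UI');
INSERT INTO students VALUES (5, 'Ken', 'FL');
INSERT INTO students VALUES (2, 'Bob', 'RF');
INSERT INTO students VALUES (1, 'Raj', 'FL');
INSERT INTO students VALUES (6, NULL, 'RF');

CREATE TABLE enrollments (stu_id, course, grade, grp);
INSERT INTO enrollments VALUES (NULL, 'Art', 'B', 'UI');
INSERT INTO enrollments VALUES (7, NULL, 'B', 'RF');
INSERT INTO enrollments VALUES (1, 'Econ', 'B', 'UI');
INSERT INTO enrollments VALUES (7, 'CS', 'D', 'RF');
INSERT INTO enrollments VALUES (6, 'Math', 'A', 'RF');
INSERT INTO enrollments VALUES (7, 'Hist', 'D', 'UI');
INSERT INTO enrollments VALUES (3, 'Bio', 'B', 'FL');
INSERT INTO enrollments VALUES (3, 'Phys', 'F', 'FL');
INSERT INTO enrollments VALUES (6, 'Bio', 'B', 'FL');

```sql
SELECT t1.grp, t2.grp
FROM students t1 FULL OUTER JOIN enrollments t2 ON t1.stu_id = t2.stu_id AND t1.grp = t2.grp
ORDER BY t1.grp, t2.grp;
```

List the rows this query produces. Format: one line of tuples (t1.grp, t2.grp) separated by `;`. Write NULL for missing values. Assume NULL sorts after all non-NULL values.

(FL, NULL); (FL, NULL); (RF, RF); (RF, NULL); (UI, UI); (UI, NULL); (UI, NULL); (NULL, FL); (NULL, FL); (NULL, FL); (NULL, RF); (NULL, RF); (NULL, UI); (NULL, UI)

FULL OUTER JOIN keeps every row from both sides; unmatched rows get NULL for the other side's columns.
Matching on t1.stu_id = t2.stu_id AND t1.grp = t2.grp. A NULL in a compared column never satisfies the condition.
- t1 (stu_id=7, grp=UI) pairs with 1 row(s) of t2.
- t1 (stu_id=6, grp=UI) has no partner → padded with NULL.
- t1 (stu_id=2, grp=UI) has no partner → padded with NULL.
- t1 (stu_id=5, grp=FL) has no partner → padded with NULL.
- t1 (stu_id=2, grp=RF) has no partner → padded with NULL.
- t1 (stu_id=1, grp=FL) has no partner → padded with NULL.
- t1 (stu_id=6, grp=RF) pairs with 1 row(s) of t2.
- plus 7 unmatched t2 row(s), each kept with NULL t1 columns.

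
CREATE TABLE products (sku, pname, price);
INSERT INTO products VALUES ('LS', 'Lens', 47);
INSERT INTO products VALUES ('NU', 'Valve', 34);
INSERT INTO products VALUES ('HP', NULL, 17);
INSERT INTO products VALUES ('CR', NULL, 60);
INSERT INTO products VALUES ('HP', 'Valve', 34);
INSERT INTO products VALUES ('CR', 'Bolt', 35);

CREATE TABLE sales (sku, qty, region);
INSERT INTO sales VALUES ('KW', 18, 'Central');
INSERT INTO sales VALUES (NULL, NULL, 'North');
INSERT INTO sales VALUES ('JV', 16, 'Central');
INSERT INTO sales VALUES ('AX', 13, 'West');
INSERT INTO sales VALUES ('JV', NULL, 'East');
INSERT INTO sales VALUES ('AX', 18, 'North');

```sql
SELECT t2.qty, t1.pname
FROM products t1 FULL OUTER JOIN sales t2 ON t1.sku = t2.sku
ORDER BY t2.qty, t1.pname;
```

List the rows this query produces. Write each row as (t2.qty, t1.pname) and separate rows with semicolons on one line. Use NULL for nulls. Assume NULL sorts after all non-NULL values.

(13, NULL); (16, NULL); (18, NULL); (18, NULL); (NULL, Bolt); (NULL, Lens); (NULL, Valve); (NULL, Valve); (NULL, NULL); (NULL, NULL); (NULL, NULL); (NULL, NULL)

FULL OUTER JOIN keeps every row from both sides; unmatched rows get NULL for the other side's columns.
Matching on t1.sku = t2.sku. A NULL in a compared column never satisfies the condition.
- t1[0] sku=LS → no match; kept with NULLs on the t2 side.
- t1[1] sku=NU → no match; kept with NULLs on the t2 side.
- t1[2] sku=HP → no match; kept with NULLs on the t2 side.
- t1[3] sku=CR → no match; kept with NULLs on the t2 side.
- t1[4] sku=HP → no match; kept with NULLs on the t2 side.
- t1[5] sku=CR → no match; kept with NULLs on the t2 side.
- plus 6 unmatched t2 row(s), each kept with NULL t1 columns.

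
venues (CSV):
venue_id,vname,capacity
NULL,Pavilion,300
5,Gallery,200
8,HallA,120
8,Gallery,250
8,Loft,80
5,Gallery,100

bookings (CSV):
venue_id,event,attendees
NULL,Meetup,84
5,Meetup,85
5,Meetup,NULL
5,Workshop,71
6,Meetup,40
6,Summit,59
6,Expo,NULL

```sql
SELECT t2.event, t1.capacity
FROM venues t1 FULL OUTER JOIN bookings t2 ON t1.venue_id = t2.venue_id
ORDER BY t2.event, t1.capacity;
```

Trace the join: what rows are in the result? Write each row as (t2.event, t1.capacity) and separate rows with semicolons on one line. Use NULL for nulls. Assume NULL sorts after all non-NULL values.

(Expo, NULL); (Meetup, 100); (Meetup, 100); (Meetup, 200); (Meetup, 200); (Meetup, NULL); (Meetup, NULL); (Summit, NULL); (Workshop, 100); (Workshop, 200); (NULL, 80); (NULL, 120); (NULL, 250); (NULL, 300)

FULL OUTER JOIN keeps every row from both sides; unmatched rows get NULL for the other side's columns.
Matching on t1.venue_id = t2.venue_id. A NULL in a compared column never satisfies the condition.
- t1 row (venue_id=NULL): no match → kept, t2 columns NULL.
- t1 row (venue_id=5): matches 3 t2 row(s) → 3 output row(s).
- t1 row (venue_id=8): no match → kept, t2 columns NULL.
- t1 row (venue_id=8): no match → kept, t2 columns NULL.
- t1 row (venue_id=8): no match → kept, t2 columns NULL.
- t1 row (venue_id=5): matches 3 t2 row(s) → 3 output row(s).
- 4 t2 row(s) had no t1 match → kept, t1 columns NULL.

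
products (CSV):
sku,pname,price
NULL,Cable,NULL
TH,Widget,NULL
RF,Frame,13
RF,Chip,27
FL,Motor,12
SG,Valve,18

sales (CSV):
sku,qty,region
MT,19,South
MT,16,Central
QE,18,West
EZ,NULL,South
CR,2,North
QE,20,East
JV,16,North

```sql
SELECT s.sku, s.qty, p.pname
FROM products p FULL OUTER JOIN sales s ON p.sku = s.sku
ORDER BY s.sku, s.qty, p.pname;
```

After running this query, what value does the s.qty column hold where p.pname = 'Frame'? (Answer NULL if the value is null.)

FULL OUTER JOIN keeps every row from both sides; unmatched rows get NULL for the other side's columns.
Matching on p.sku = s.sku. A NULL in a compared column never satisfies the condition.
Matched pairs: 0; unmatched p rows kept: 6; unmatched s rows kept: 7.

NULL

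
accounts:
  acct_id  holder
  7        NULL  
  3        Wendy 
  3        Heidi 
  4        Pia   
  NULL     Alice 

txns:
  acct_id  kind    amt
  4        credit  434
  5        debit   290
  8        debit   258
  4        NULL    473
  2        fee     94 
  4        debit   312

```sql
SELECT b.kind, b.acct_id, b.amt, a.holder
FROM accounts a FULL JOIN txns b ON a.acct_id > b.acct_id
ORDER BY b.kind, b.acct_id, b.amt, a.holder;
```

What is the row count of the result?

10

FULL OUTER JOIN keeps every row from both sides; unmatched rows get NULL for the other side's columns.
Matching on a.acct_id > b.acct_id. A NULL in a compared column never satisfies the condition.
- acct_id=7: 5 matching b row(s), so 5 row(s) emitted.
- acct_id=3: 1 matching b row(s), so 1 row(s) emitted.
- acct_id=3: 1 matching b row(s), so 1 row(s) emitted.
- acct_id=4: 1 matching b row(s), so 1 row(s) emitted.
- acct_id=NULL: no b row matches, row kept with b columns NULL.
- plus 1 unmatched b row(s), each kept with NULL a columns.
Total: 8 matched + 2 padded = 10 rows.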